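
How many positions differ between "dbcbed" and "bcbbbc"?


Comparing "dbcbed" and "bcbbbc" position by position:
  Position 0: 'd' vs 'b' => DIFFER
  Position 1: 'b' vs 'c' => DIFFER
  Position 2: 'c' vs 'b' => DIFFER
  Position 3: 'b' vs 'b' => same
  Position 4: 'e' vs 'b' => DIFFER
  Position 5: 'd' vs 'c' => DIFFER
Positions that differ: 5

5


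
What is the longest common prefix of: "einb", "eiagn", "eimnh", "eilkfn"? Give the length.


Words: einb, eiagn, eimnh, eilkfn
  Position 0: all 'e' => match
  Position 1: all 'i' => match
  Position 2: ('n', 'a', 'm', 'l') => mismatch, stop
LCP = "ei" (length 2)

2


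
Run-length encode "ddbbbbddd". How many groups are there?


Input: ddbbbbddd
Scanning for consecutive runs:
  Group 1: 'd' x 2 (positions 0-1)
  Group 2: 'b' x 4 (positions 2-5)
  Group 3: 'd' x 3 (positions 6-8)
Total groups: 3

3


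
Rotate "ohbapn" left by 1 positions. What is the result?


Input: "ohbapn", rotate left by 1
First 1 characters: "o"
Remaining characters: "hbapn"
Concatenate remaining + first: "hbapn" + "o" = "hbapno"

hbapno


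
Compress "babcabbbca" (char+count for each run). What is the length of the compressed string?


Input: babcabbbca
Runs:
  'b' x 1 => "b1"
  'a' x 1 => "a1"
  'b' x 1 => "b1"
  'c' x 1 => "c1"
  'a' x 1 => "a1"
  'b' x 3 => "b3"
  'c' x 1 => "c1"
  'a' x 1 => "a1"
Compressed: "b1a1b1c1a1b3c1a1"
Compressed length: 16

16


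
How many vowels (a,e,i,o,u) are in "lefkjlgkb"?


Input: lefkjlgkb
Checking each character:
  'l' at position 0: consonant
  'e' at position 1: vowel (running total: 1)
  'f' at position 2: consonant
  'k' at position 3: consonant
  'j' at position 4: consonant
  'l' at position 5: consonant
  'g' at position 6: consonant
  'k' at position 7: consonant
  'b' at position 8: consonant
Total vowels: 1

1


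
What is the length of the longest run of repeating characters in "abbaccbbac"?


Input: "abbaccbbac"
Scanning for longest run:
  Position 1 ('b'): new char, reset run to 1
  Position 2 ('b'): continues run of 'b', length=2
  Position 3 ('a'): new char, reset run to 1
  Position 4 ('c'): new char, reset run to 1
  Position 5 ('c'): continues run of 'c', length=2
  Position 6 ('b'): new char, reset run to 1
  Position 7 ('b'): continues run of 'b', length=2
  Position 8 ('a'): new char, reset run to 1
  Position 9 ('c'): new char, reset run to 1
Longest run: 'b' with length 2

2


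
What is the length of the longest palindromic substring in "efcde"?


Input: "efcde"
Checking substrings for palindromes:
  No multi-char palindromic substrings found
Longest palindromic substring: "e" with length 1

1


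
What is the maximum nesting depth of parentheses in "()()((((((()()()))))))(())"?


Input: "()()((((((()()()))))))(())"
Tracking depth:
  Position 0 '(': depth becomes 1
  Position 1 ')': depth becomes 0
  Position 2 '(': depth becomes 1
  Position 3 ')': depth becomes 0
  Position 4 '(': depth becomes 1
  Position 5 '(': depth becomes 2
  Position 6 '(': depth becomes 3
  Position 7 '(': depth becomes 4
  Position 8 '(': depth becomes 5
  Position 9 '(': depth becomes 6
  Position 10 '(': depth becomes 7
  Position 11 ')': depth becomes 6
  Position 12 '(': depth becomes 7
  Position 13 ')': depth becomes 6
  Position 14 '(': depth becomes 7
  Position 15 ')': depth becomes 6
  Position 16 ')': depth becomes 5
  Position 17 ')': depth becomes 4
  Position 18 ')': depth becomes 3
  Position 19 ')': depth becomes 2
  Position 20 ')': depth becomes 1
  Position 21 ')': depth becomes 0
  Position 22 '(': depth becomes 1
  Position 23 '(': depth becomes 2
  Position 24 ')': depth becomes 1
  Position 25 ')': depth becomes 0
Maximum depth reached: 7

7


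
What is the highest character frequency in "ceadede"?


Input: ceadede
Character counts:
  'a': 1
  'c': 1
  'd': 2
  'e': 3
Maximum frequency: 3

3


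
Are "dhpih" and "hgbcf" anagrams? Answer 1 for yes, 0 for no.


Strings: "dhpih", "hgbcf"
Sorted first:  dhhip
Sorted second: bcfgh
Differ at position 0: 'd' vs 'b' => not anagrams

0


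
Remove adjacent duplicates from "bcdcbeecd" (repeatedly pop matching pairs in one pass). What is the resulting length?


Input: bcdcbeecd
Stack-based adjacent duplicate removal:
  Read 'b': push. Stack: b
  Read 'c': push. Stack: bc
  Read 'd': push. Stack: bcd
  Read 'c': push. Stack: bcdc
  Read 'b': push. Stack: bcdcb
  Read 'e': push. Stack: bcdcbe
  Read 'e': matches stack top 'e' => pop. Stack: bcdcb
  Read 'c': push. Stack: bcdcbc
  Read 'd': push. Stack: bcdcbcd
Final stack: "bcdcbcd" (length 7)

7


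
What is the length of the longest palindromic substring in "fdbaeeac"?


Input: "fdbaeeac"
Checking substrings for palindromes:
  [3:7] "aeea" (len 4) => palindrome
  [4:6] "ee" (len 2) => palindrome
Longest palindromic substring: "aeea" with length 4

4


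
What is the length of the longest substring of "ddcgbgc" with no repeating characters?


Input: "ddcgbgc"
Sliding window (track last position of each char):
  Position 0 ('d'): window [0,0] length 1 -- new best
  Position 1 ('d'): repeat (last at 0), move window start to 1
  Position 1 ('d'): window [1,1] length 1
  Position 2 ('c'): window [1,2] length 2 -- new best
  Position 3 ('g'): window [1,3] length 3 -- new best
  Position 4 ('b'): window [1,4] length 4 -- new best
  Position 5 ('g'): repeat (last at 3), move window start to 4
  Position 5 ('g'): window [4,5] length 2
  Position 6 ('c'): window [4,6] length 3
Longest substring with no repeats: "dcgb" with length 4

4


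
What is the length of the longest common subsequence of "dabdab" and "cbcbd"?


LCS of "dabdab" and "cbcbd"
DP table:
           c    b    c    b    d
      0    0    0    0    0    0
  d   0    0    0    0    0    1
  a   0    0    0    0    0    1
  b   0    0    1    1    1    1
  d   0    0    1    1    1    2
  a   0    0    1    1    1    2
  b   0    0    1    1    2    2
LCS length = dp[6][5] = 2

2


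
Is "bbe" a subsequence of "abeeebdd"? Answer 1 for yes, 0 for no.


Check if "bbe" is a subsequence of "abeeebdd"
Greedy scan:
  Position 0 ('a'): no match needed
  Position 1 ('b'): matches sub[0] = 'b'
  Position 2 ('e'): no match needed
  Position 3 ('e'): no match needed
  Position 4 ('e'): no match needed
  Position 5 ('b'): matches sub[1] = 'b'
  Position 6 ('d'): no match needed
  Position 7 ('d'): no match needed
Only matched 2/3 characters => not a subsequence

0


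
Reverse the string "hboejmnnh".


Input: hboejmnnh
Reading characters right to left:
  Position 8: 'h'
  Position 7: 'n'
  Position 6: 'n'
  Position 5: 'm'
  Position 4: 'j'
  Position 3: 'e'
  Position 2: 'o'
  Position 1: 'b'
  Position 0: 'h'
Reversed: hnnmjeobh

hnnmjeobh


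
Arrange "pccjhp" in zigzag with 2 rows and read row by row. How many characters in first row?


Zigzag "pccjhp" into 2 rows:
Placing characters:
  'p' => row 0
  'c' => row 1
  'c' => row 0
  'j' => row 1
  'h' => row 0
  'p' => row 1
Rows:
  Row 0: "pch"
  Row 1: "cjp"
First row length: 3

3


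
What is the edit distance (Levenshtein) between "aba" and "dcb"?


Computing edit distance: "aba" -> "dcb"
DP table:
           d    c    b
      0    1    2    3
  a   1    1    2    3
  b   2    2    2    2
  a   3    3    3    3
Edit distance = dp[3][3] = 3

3


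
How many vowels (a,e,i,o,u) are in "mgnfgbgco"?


Input: mgnfgbgco
Checking each character:
  'm' at position 0: consonant
  'g' at position 1: consonant
  'n' at position 2: consonant
  'f' at position 3: consonant
  'g' at position 4: consonant
  'b' at position 5: consonant
  'g' at position 6: consonant
  'c' at position 7: consonant
  'o' at position 8: vowel (running total: 1)
Total vowels: 1

1


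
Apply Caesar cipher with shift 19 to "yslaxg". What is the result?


Caesar cipher: shift "yslaxg" by 19
  'y' (pos 24) + 19 = pos 17 = 'r'
  's' (pos 18) + 19 = pos 11 = 'l'
  'l' (pos 11) + 19 = pos 4 = 'e'
  'a' (pos 0) + 19 = pos 19 = 't'
  'x' (pos 23) + 19 = pos 16 = 'q'
  'g' (pos 6) + 19 = pos 25 = 'z'
Result: rletqz

rletqz


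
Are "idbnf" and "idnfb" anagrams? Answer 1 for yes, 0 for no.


Strings: "idbnf", "idnfb"
Sorted first:  bdfin
Sorted second: bdfin
Sorted forms match => anagrams

1


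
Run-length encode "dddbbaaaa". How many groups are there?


Input: dddbbaaaa
Scanning for consecutive runs:
  Group 1: 'd' x 3 (positions 0-2)
  Group 2: 'b' x 2 (positions 3-4)
  Group 3: 'a' x 4 (positions 5-8)
Total groups: 3

3


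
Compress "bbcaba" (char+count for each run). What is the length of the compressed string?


Input: bbcaba
Runs:
  'b' x 2 => "b2"
  'c' x 1 => "c1"
  'a' x 1 => "a1"
  'b' x 1 => "b1"
  'a' x 1 => "a1"
Compressed: "b2c1a1b1a1"
Compressed length: 10

10


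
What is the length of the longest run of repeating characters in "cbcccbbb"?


Input: "cbcccbbb"
Scanning for longest run:
  Position 1 ('b'): new char, reset run to 1
  Position 2 ('c'): new char, reset run to 1
  Position 3 ('c'): continues run of 'c', length=2
  Position 4 ('c'): continues run of 'c', length=3
  Position 5 ('b'): new char, reset run to 1
  Position 6 ('b'): continues run of 'b', length=2
  Position 7 ('b'): continues run of 'b', length=3
Longest run: 'c' with length 3

3


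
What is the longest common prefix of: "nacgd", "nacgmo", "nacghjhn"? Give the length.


Words: nacgd, nacgmo, nacghjhn
  Position 0: all 'n' => match
  Position 1: all 'a' => match
  Position 2: all 'c' => match
  Position 3: all 'g' => match
  Position 4: ('d', 'm', 'h') => mismatch, stop
LCP = "nacg" (length 4)

4


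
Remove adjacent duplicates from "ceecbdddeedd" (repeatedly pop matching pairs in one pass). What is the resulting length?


Input: ceecbdddeedd
Stack-based adjacent duplicate removal:
  Read 'c': push. Stack: c
  Read 'e': push. Stack: ce
  Read 'e': matches stack top 'e' => pop. Stack: c
  Read 'c': matches stack top 'c' => pop. Stack: (empty)
  Read 'b': push. Stack: b
  Read 'd': push. Stack: bd
  Read 'd': matches stack top 'd' => pop. Stack: b
  Read 'd': push. Stack: bd
  Read 'e': push. Stack: bde
  Read 'e': matches stack top 'e' => pop. Stack: bd
  Read 'd': matches stack top 'd' => pop. Stack: b
  Read 'd': push. Stack: bd
Final stack: "bd" (length 2)

2


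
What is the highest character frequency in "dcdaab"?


Input: dcdaab
Character counts:
  'a': 2
  'b': 1
  'c': 1
  'd': 2
Maximum frequency: 2

2


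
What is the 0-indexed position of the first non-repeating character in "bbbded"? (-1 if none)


Input: bbbded
Character frequencies:
  'b': 3
  'd': 2
  'e': 1
Scanning left to right for freq == 1:
  Position 0 ('b'): freq=3, skip
  Position 1 ('b'): freq=3, skip
  Position 2 ('b'): freq=3, skip
  Position 3 ('d'): freq=2, skip
  Position 4 ('e'): unique! => answer = 4

4


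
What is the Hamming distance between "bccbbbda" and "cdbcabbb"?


Comparing "bccbbbda" and "cdbcabbb" position by position:
  Position 0: 'b' vs 'c' => differ
  Position 1: 'c' vs 'd' => differ
  Position 2: 'c' vs 'b' => differ
  Position 3: 'b' vs 'c' => differ
  Position 4: 'b' vs 'a' => differ
  Position 5: 'b' vs 'b' => same
  Position 6: 'd' vs 'b' => differ
  Position 7: 'a' vs 'b' => differ
Total differences (Hamming distance): 7

7


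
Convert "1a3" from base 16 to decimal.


Input: "1a3" in base 16
Positional expansion:
  Digit '1' (value 1) x 16^2 = 256
  Digit 'a' (value 10) x 16^1 = 160
  Digit '3' (value 3) x 16^0 = 3
Sum = 419

419


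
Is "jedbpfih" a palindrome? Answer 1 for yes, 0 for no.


Input: jedbpfih
Reversed: hifpbdej
  Compare pos 0 ('j') with pos 7 ('h'): MISMATCH
  Compare pos 1 ('e') with pos 6 ('i'): MISMATCH
  Compare pos 2 ('d') with pos 5 ('f'): MISMATCH
  Compare pos 3 ('b') with pos 4 ('p'): MISMATCH
Result: not a palindrome

0


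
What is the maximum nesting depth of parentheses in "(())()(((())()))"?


Input: "(())()(((())()))"
Tracking depth:
  Position 0 '(': depth becomes 1
  Position 1 '(': depth becomes 2
  Position 2 ')': depth becomes 1
  Position 3 ')': depth becomes 0
  Position 4 '(': depth becomes 1
  Position 5 ')': depth becomes 0
  Position 6 '(': depth becomes 1
  Position 7 '(': depth becomes 2
  Position 8 '(': depth becomes 3
  Position 9 '(': depth becomes 4
  Position 10 ')': depth becomes 3
  Position 11 ')': depth becomes 2
  Position 12 '(': depth becomes 3
  Position 13 ')': depth becomes 2
  Position 14 ')': depth becomes 1
  Position 15 ')': depth becomes 0
Maximum depth reached: 4

4


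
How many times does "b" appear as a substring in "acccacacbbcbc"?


Searching for "b" in "acccacacbbcbc"
Scanning each position:
  Position 0: "a" => no
  Position 1: "c" => no
  Position 2: "c" => no
  Position 3: "c" => no
  Position 4: "a" => no
  Position 5: "c" => no
  Position 6: "a" => no
  Position 7: "c" => no
  Position 8: "b" => MATCH
  Position 9: "b" => MATCH
  Position 10: "c" => no
  Position 11: "b" => MATCH
  Position 12: "c" => no
Total occurrences: 3

3


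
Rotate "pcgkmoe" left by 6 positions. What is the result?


Input: "pcgkmoe", rotate left by 6
First 6 characters: "pcgkmo"
Remaining characters: "e"
Concatenate remaining + first: "e" + "pcgkmo" = "epcgkmo"

epcgkmo


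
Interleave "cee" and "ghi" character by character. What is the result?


Interleaving "cee" and "ghi":
  Position 0: 'c' from first, 'g' from second => "cg"
  Position 1: 'e' from first, 'h' from second => "eh"
  Position 2: 'e' from first, 'i' from second => "ei"
Result: cgehei

cgehei


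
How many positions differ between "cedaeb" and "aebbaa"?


Comparing "cedaeb" and "aebbaa" position by position:
  Position 0: 'c' vs 'a' => DIFFER
  Position 1: 'e' vs 'e' => same
  Position 2: 'd' vs 'b' => DIFFER
  Position 3: 'a' vs 'b' => DIFFER
  Position 4: 'e' vs 'a' => DIFFER
  Position 5: 'b' vs 'a' => DIFFER
Positions that differ: 5

5


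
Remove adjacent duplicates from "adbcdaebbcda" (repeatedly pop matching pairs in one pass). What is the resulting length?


Input: adbcdaebbcda
Stack-based adjacent duplicate removal:
  Read 'a': push. Stack: a
  Read 'd': push. Stack: ad
  Read 'b': push. Stack: adb
  Read 'c': push. Stack: adbc
  Read 'd': push. Stack: adbcd
  Read 'a': push. Stack: adbcda
  Read 'e': push. Stack: adbcdae
  Read 'b': push. Stack: adbcdaeb
  Read 'b': matches stack top 'b' => pop. Stack: adbcdae
  Read 'c': push. Stack: adbcdaec
  Read 'd': push. Stack: adbcdaecd
  Read 'a': push. Stack: adbcdaecda
Final stack: "adbcdaecda" (length 10)

10


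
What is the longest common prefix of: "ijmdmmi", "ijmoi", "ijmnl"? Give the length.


Words: ijmdmmi, ijmoi, ijmnl
  Position 0: all 'i' => match
  Position 1: all 'j' => match
  Position 2: all 'm' => match
  Position 3: ('d', 'o', 'n') => mismatch, stop
LCP = "ijm" (length 3)

3


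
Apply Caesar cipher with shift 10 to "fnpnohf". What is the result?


Caesar cipher: shift "fnpnohf" by 10
  'f' (pos 5) + 10 = pos 15 = 'p'
  'n' (pos 13) + 10 = pos 23 = 'x'
  'p' (pos 15) + 10 = pos 25 = 'z'
  'n' (pos 13) + 10 = pos 23 = 'x'
  'o' (pos 14) + 10 = pos 24 = 'y'
  'h' (pos 7) + 10 = pos 17 = 'r'
  'f' (pos 5) + 10 = pos 15 = 'p'
Result: pxzxyrp

pxzxyrp


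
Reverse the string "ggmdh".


Input: ggmdh
Reading characters right to left:
  Position 4: 'h'
  Position 3: 'd'
  Position 2: 'm'
  Position 1: 'g'
  Position 0: 'g'
Reversed: hdmgg

hdmgg


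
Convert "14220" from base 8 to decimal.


Input: "14220" in base 8
Positional expansion:
  Digit '1' (value 1) x 8^4 = 4096
  Digit '4' (value 4) x 8^3 = 2048
  Digit '2' (value 2) x 8^2 = 128
  Digit '2' (value 2) x 8^1 = 16
  Digit '0' (value 0) x 8^0 = 0
Sum = 6288

6288


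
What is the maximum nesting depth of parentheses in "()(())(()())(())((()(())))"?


Input: "()(())(()())(())((()(())))"
Tracking depth:
  Position 0 '(': depth becomes 1
  Position 1 ')': depth becomes 0
  Position 2 '(': depth becomes 1
  Position 3 '(': depth becomes 2
  Position 4 ')': depth becomes 1
  Position 5 ')': depth becomes 0
  Position 6 '(': depth becomes 1
  Position 7 '(': depth becomes 2
  Position 8 ')': depth becomes 1
  Position 9 '(': depth becomes 2
  Position 10 ')': depth becomes 1
  Position 11 ')': depth becomes 0
  Position 12 '(': depth becomes 1
  Position 13 '(': depth becomes 2
  Position 14 ')': depth becomes 1
  Position 15 ')': depth becomes 0
  Position 16 '(': depth becomes 1
  Position 17 '(': depth becomes 2
  Position 18 '(': depth becomes 3
  Position 19 ')': depth becomes 2
  Position 20 '(': depth becomes 3
  Position 21 '(': depth becomes 4
  Position 22 ')': depth becomes 3
  Position 23 ')': depth becomes 2
  Position 24 ')': depth becomes 1
  Position 25 ')': depth becomes 0
Maximum depth reached: 4

4


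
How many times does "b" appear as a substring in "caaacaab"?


Searching for "b" in "caaacaab"
Scanning each position:
  Position 0: "c" => no
  Position 1: "a" => no
  Position 2: "a" => no
  Position 3: "a" => no
  Position 4: "c" => no
  Position 5: "a" => no
  Position 6: "a" => no
  Position 7: "b" => MATCH
Total occurrences: 1

1


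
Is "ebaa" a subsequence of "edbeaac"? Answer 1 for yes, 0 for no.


Check if "ebaa" is a subsequence of "edbeaac"
Greedy scan:
  Position 0 ('e'): matches sub[0] = 'e'
  Position 1 ('d'): no match needed
  Position 2 ('b'): matches sub[1] = 'b'
  Position 3 ('e'): no match needed
  Position 4 ('a'): matches sub[2] = 'a'
  Position 5 ('a'): matches sub[3] = 'a'
  Position 6 ('c'): no match needed
All 4 characters matched => is a subsequence

1


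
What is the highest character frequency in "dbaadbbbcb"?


Input: dbaadbbbcb
Character counts:
  'a': 2
  'b': 5
  'c': 1
  'd': 2
Maximum frequency: 5

5


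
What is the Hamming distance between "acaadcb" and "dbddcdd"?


Comparing "acaadcb" and "dbddcdd" position by position:
  Position 0: 'a' vs 'd' => differ
  Position 1: 'c' vs 'b' => differ
  Position 2: 'a' vs 'd' => differ
  Position 3: 'a' vs 'd' => differ
  Position 4: 'd' vs 'c' => differ
  Position 5: 'c' vs 'd' => differ
  Position 6: 'b' vs 'd' => differ
Total differences (Hamming distance): 7

7


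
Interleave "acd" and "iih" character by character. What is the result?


Interleaving "acd" and "iih":
  Position 0: 'a' from first, 'i' from second => "ai"
  Position 1: 'c' from first, 'i' from second => "ci"
  Position 2: 'd' from first, 'h' from second => "dh"
Result: aicidh

aicidh


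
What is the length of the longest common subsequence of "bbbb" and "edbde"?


LCS of "bbbb" and "edbde"
DP table:
           e    d    b    d    e
      0    0    0    0    0    0
  b   0    0    0    1    1    1
  b   0    0    0    1    1    1
  b   0    0    0    1    1    1
  b   0    0    0    1    1    1
LCS length = dp[4][5] = 1

1


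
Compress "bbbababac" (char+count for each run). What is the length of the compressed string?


Input: bbbababac
Runs:
  'b' x 3 => "b3"
  'a' x 1 => "a1"
  'b' x 1 => "b1"
  'a' x 1 => "a1"
  'b' x 1 => "b1"
  'a' x 1 => "a1"
  'c' x 1 => "c1"
Compressed: "b3a1b1a1b1a1c1"
Compressed length: 14

14


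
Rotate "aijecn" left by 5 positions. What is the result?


Input: "aijecn", rotate left by 5
First 5 characters: "aijec"
Remaining characters: "n"
Concatenate remaining + first: "n" + "aijec" = "naijec"

naijec


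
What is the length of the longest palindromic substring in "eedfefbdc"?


Input: "eedfefbdc"
Checking substrings for palindromes:
  [3:6] "fef" (len 3) => palindrome
  [0:2] "ee" (len 2) => palindrome
Longest palindromic substring: "fef" with length 3

3


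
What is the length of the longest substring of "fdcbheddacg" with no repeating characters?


Input: "fdcbheddacg"
Sliding window (track last position of each char):
  Position 0 ('f'): window [0,0] length 1 -- new best
  Position 1 ('d'): window [0,1] length 2 -- new best
  Position 2 ('c'): window [0,2] length 3 -- new best
  Position 3 ('b'): window [0,3] length 4 -- new best
  Position 4 ('h'): window [0,4] length 5 -- new best
  Position 5 ('e'): window [0,5] length 6 -- new best
  Position 6 ('d'): repeat (last at 1), move window start to 2
  Position 6 ('d'): window [2,6] length 5
  Position 7 ('d'): repeat (last at 6), move window start to 7
  Position 7 ('d'): window [7,7] length 1
  Position 8 ('a'): window [7,8] length 2
  Position 9 ('c'): window [7,9] length 3
  Position 10 ('g'): window [7,10] length 4
Longest substring with no repeats: "fdcbhe" with length 6

6


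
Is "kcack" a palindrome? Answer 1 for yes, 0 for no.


Input: kcack
Reversed: kcack
  Compare pos 0 ('k') with pos 4 ('k'): match
  Compare pos 1 ('c') with pos 3 ('c'): match
Result: palindrome

1


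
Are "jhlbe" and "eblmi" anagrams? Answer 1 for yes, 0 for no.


Strings: "jhlbe", "eblmi"
Sorted first:  behjl
Sorted second: beilm
Differ at position 2: 'h' vs 'i' => not anagrams

0


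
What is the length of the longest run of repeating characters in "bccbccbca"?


Input: "bccbccbca"
Scanning for longest run:
  Position 1 ('c'): new char, reset run to 1
  Position 2 ('c'): continues run of 'c', length=2
  Position 3 ('b'): new char, reset run to 1
  Position 4 ('c'): new char, reset run to 1
  Position 5 ('c'): continues run of 'c', length=2
  Position 6 ('b'): new char, reset run to 1
  Position 7 ('c'): new char, reset run to 1
  Position 8 ('a'): new char, reset run to 1
Longest run: 'c' with length 2

2


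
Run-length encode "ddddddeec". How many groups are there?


Input: ddddddeec
Scanning for consecutive runs:
  Group 1: 'd' x 6 (positions 0-5)
  Group 2: 'e' x 2 (positions 6-7)
  Group 3: 'c' x 1 (positions 8-8)
Total groups: 3

3


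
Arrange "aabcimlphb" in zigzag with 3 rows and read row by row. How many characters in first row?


Zigzag "aabcimlphb" into 3 rows:
Placing characters:
  'a' => row 0
  'a' => row 1
  'b' => row 2
  'c' => row 1
  'i' => row 0
  'm' => row 1
  'l' => row 2
  'p' => row 1
  'h' => row 0
  'b' => row 1
Rows:
  Row 0: "aih"
  Row 1: "acmpb"
  Row 2: "bl"
First row length: 3

3


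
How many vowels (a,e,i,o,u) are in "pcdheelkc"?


Input: pcdheelkc
Checking each character:
  'p' at position 0: consonant
  'c' at position 1: consonant
  'd' at position 2: consonant
  'h' at position 3: consonant
  'e' at position 4: vowel (running total: 1)
  'e' at position 5: vowel (running total: 2)
  'l' at position 6: consonant
  'k' at position 7: consonant
  'c' at position 8: consonant
Total vowels: 2

2


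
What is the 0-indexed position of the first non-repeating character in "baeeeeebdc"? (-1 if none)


Input: baeeeeebdc
Character frequencies:
  'a': 1
  'b': 2
  'c': 1
  'd': 1
  'e': 5
Scanning left to right for freq == 1:
  Position 0 ('b'): freq=2, skip
  Position 1 ('a'): unique! => answer = 1

1


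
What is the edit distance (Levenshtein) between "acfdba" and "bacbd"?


Computing edit distance: "acfdba" -> "bacbd"
DP table:
           b    a    c    b    d
      0    1    2    3    4    5
  a   1    1    1    2    3    4
  c   2    2    2    1    2    3
  f   3    3    3    2    2    3
  d   4    4    4    3    3    2
  b   5    4    5    4    3    3
  a   6    5    4    5    4    4
Edit distance = dp[6][5] = 4

4


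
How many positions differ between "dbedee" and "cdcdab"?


Comparing "dbedee" and "cdcdab" position by position:
  Position 0: 'd' vs 'c' => DIFFER
  Position 1: 'b' vs 'd' => DIFFER
  Position 2: 'e' vs 'c' => DIFFER
  Position 3: 'd' vs 'd' => same
  Position 4: 'e' vs 'a' => DIFFER
  Position 5: 'e' vs 'b' => DIFFER
Positions that differ: 5

5


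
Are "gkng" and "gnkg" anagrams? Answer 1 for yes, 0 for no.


Strings: "gkng", "gnkg"
Sorted first:  ggkn
Sorted second: ggkn
Sorted forms match => anagrams

1


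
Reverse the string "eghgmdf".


Input: eghgmdf
Reading characters right to left:
  Position 6: 'f'
  Position 5: 'd'
  Position 4: 'm'
  Position 3: 'g'
  Position 2: 'h'
  Position 1: 'g'
  Position 0: 'e'
Reversed: fdmghge

fdmghge


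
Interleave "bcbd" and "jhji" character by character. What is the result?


Interleaving "bcbd" and "jhji":
  Position 0: 'b' from first, 'j' from second => "bj"
  Position 1: 'c' from first, 'h' from second => "ch"
  Position 2: 'b' from first, 'j' from second => "bj"
  Position 3: 'd' from first, 'i' from second => "di"
Result: bjchbjdi

bjchbjdi


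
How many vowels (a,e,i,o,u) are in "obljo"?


Input: obljo
Checking each character:
  'o' at position 0: vowel (running total: 1)
  'b' at position 1: consonant
  'l' at position 2: consonant
  'j' at position 3: consonant
  'o' at position 4: vowel (running total: 2)
Total vowels: 2

2


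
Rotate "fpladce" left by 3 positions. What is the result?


Input: "fpladce", rotate left by 3
First 3 characters: "fpl"
Remaining characters: "adce"
Concatenate remaining + first: "adce" + "fpl" = "adcefpl"

adcefpl


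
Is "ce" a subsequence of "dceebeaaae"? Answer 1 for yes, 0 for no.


Check if "ce" is a subsequence of "dceebeaaae"
Greedy scan:
  Position 0 ('d'): no match needed
  Position 1 ('c'): matches sub[0] = 'c'
  Position 2 ('e'): matches sub[1] = 'e'
  Position 3 ('e'): no match needed
  Position 4 ('b'): no match needed
  Position 5 ('e'): no match needed
  Position 6 ('a'): no match needed
  Position 7 ('a'): no match needed
  Position 8 ('a'): no match needed
  Position 9 ('e'): no match needed
All 2 characters matched => is a subsequence

1


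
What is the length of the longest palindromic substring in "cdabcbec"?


Input: "cdabcbec"
Checking substrings for palindromes:
  [3:6] "bcb" (len 3) => palindrome
Longest palindromic substring: "bcb" with length 3

3


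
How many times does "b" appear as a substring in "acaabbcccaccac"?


Searching for "b" in "acaabbcccaccac"
Scanning each position:
  Position 0: "a" => no
  Position 1: "c" => no
  Position 2: "a" => no
  Position 3: "a" => no
  Position 4: "b" => MATCH
  Position 5: "b" => MATCH
  Position 6: "c" => no
  Position 7: "c" => no
  Position 8: "c" => no
  Position 9: "a" => no
  Position 10: "c" => no
  Position 11: "c" => no
  Position 12: "a" => no
  Position 13: "c" => no
Total occurrences: 2

2


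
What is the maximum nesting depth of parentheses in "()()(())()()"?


Input: "()()(())()()"
Tracking depth:
  Position 0 '(': depth becomes 1
  Position 1 ')': depth becomes 0
  Position 2 '(': depth becomes 1
  Position 3 ')': depth becomes 0
  Position 4 '(': depth becomes 1
  Position 5 '(': depth becomes 2
  Position 6 ')': depth becomes 1
  Position 7 ')': depth becomes 0
  Position 8 '(': depth becomes 1
  Position 9 ')': depth becomes 0
  Position 10 '(': depth becomes 1
  Position 11 ')': depth becomes 0
Maximum depth reached: 2

2


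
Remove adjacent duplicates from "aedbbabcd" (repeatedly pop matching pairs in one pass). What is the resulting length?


Input: aedbbabcd
Stack-based adjacent duplicate removal:
  Read 'a': push. Stack: a
  Read 'e': push. Stack: ae
  Read 'd': push. Stack: aed
  Read 'b': push. Stack: aedb
  Read 'b': matches stack top 'b' => pop. Stack: aed
  Read 'a': push. Stack: aeda
  Read 'b': push. Stack: aedab
  Read 'c': push. Stack: aedabc
  Read 'd': push. Stack: aedabcd
Final stack: "aedabcd" (length 7)

7


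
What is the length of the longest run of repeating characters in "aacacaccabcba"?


Input: "aacacaccabcba"
Scanning for longest run:
  Position 1 ('a'): continues run of 'a', length=2
  Position 2 ('c'): new char, reset run to 1
  Position 3 ('a'): new char, reset run to 1
  Position 4 ('c'): new char, reset run to 1
  Position 5 ('a'): new char, reset run to 1
  Position 6 ('c'): new char, reset run to 1
  Position 7 ('c'): continues run of 'c', length=2
  Position 8 ('a'): new char, reset run to 1
  Position 9 ('b'): new char, reset run to 1
  Position 10 ('c'): new char, reset run to 1
  Position 11 ('b'): new char, reset run to 1
  Position 12 ('a'): new char, reset run to 1
Longest run: 'a' with length 2

2


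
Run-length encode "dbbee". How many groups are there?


Input: dbbee
Scanning for consecutive runs:
  Group 1: 'd' x 1 (positions 0-0)
  Group 2: 'b' x 2 (positions 1-2)
  Group 3: 'e' x 2 (positions 3-4)
Total groups: 3

3


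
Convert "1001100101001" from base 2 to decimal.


Input: "1001100101001" in base 2
Positional expansion:
  Digit '1' (value 1) x 2^12 = 4096
  Digit '0' (value 0) x 2^11 = 0
  Digit '0' (value 0) x 2^10 = 0
  Digit '1' (value 1) x 2^9 = 512
  Digit '1' (value 1) x 2^8 = 256
  Digit '0' (value 0) x 2^7 = 0
  Digit '0' (value 0) x 2^6 = 0
  Digit '1' (value 1) x 2^5 = 32
  Digit '0' (value 0) x 2^4 = 0
  Digit '1' (value 1) x 2^3 = 8
  Digit '0' (value 0) x 2^2 = 0
  Digit '0' (value 0) x 2^1 = 0
  Digit '1' (value 1) x 2^0 = 1
Sum = 4905

4905


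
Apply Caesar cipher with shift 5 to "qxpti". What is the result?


Caesar cipher: shift "qxpti" by 5
  'q' (pos 16) + 5 = pos 21 = 'v'
  'x' (pos 23) + 5 = pos 2 = 'c'
  'p' (pos 15) + 5 = pos 20 = 'u'
  't' (pos 19) + 5 = pos 24 = 'y'
  'i' (pos 8) + 5 = pos 13 = 'n'
Result: vcuyn

vcuyn


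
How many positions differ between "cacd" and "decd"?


Comparing "cacd" and "decd" position by position:
  Position 0: 'c' vs 'd' => DIFFER
  Position 1: 'a' vs 'e' => DIFFER
  Position 2: 'c' vs 'c' => same
  Position 3: 'd' vs 'd' => same
Positions that differ: 2

2


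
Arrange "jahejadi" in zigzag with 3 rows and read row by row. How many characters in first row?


Zigzag "jahejadi" into 3 rows:
Placing characters:
  'j' => row 0
  'a' => row 1
  'h' => row 2
  'e' => row 1
  'j' => row 0
  'a' => row 1
  'd' => row 2
  'i' => row 1
Rows:
  Row 0: "jj"
  Row 1: "aeai"
  Row 2: "hd"
First row length: 2

2


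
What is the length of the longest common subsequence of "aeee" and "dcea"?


LCS of "aeee" and "dcea"
DP table:
           d    c    e    a
      0    0    0    0    0
  a   0    0    0    0    1
  e   0    0    0    1    1
  e   0    0    0    1    1
  e   0    0    0    1    1
LCS length = dp[4][4] = 1

1


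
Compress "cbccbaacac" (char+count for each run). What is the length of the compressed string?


Input: cbccbaacac
Runs:
  'c' x 1 => "c1"
  'b' x 1 => "b1"
  'c' x 2 => "c2"
  'b' x 1 => "b1"
  'a' x 2 => "a2"
  'c' x 1 => "c1"
  'a' x 1 => "a1"
  'c' x 1 => "c1"
Compressed: "c1b1c2b1a2c1a1c1"
Compressed length: 16

16


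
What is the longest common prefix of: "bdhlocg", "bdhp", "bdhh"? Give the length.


Words: bdhlocg, bdhp, bdhh
  Position 0: all 'b' => match
  Position 1: all 'd' => match
  Position 2: all 'h' => match
  Position 3: ('l', 'p', 'h') => mismatch, stop
LCP = "bdh" (length 3)

3


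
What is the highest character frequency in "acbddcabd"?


Input: acbddcabd
Character counts:
  'a': 2
  'b': 2
  'c': 2
  'd': 3
Maximum frequency: 3

3


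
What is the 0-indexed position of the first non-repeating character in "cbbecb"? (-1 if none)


Input: cbbecb
Character frequencies:
  'b': 3
  'c': 2
  'e': 1
Scanning left to right for freq == 1:
  Position 0 ('c'): freq=2, skip
  Position 1 ('b'): freq=3, skip
  Position 2 ('b'): freq=3, skip
  Position 3 ('e'): unique! => answer = 3

3


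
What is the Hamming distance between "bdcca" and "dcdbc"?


Comparing "bdcca" and "dcdbc" position by position:
  Position 0: 'b' vs 'd' => differ
  Position 1: 'd' vs 'c' => differ
  Position 2: 'c' vs 'd' => differ
  Position 3: 'c' vs 'b' => differ
  Position 4: 'a' vs 'c' => differ
Total differences (Hamming distance): 5

5


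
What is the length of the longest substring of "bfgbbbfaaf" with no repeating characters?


Input: "bfgbbbfaaf"
Sliding window (track last position of each char):
  Position 0 ('b'): window [0,0] length 1 -- new best
  Position 1 ('f'): window [0,1] length 2 -- new best
  Position 2 ('g'): window [0,2] length 3 -- new best
  Position 3 ('b'): repeat (last at 0), move window start to 1
  Position 3 ('b'): window [1,3] length 3
  Position 4 ('b'): repeat (last at 3), move window start to 4
  Position 4 ('b'): window [4,4] length 1
  Position 5 ('b'): repeat (last at 4), move window start to 5
  Position 5 ('b'): window [5,5] length 1
  Position 6 ('f'): window [5,6] length 2
  Position 7 ('a'): window [5,7] length 3
  Position 8 ('a'): repeat (last at 7), move window start to 8
  Position 8 ('a'): window [8,8] length 1
  Position 9 ('f'): window [8,9] length 2
Longest substring with no repeats: "bfg" with length 3

3


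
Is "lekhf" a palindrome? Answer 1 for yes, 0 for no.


Input: lekhf
Reversed: fhkel
  Compare pos 0 ('l') with pos 4 ('f'): MISMATCH
  Compare pos 1 ('e') with pos 3 ('h'): MISMATCH
Result: not a palindrome

0


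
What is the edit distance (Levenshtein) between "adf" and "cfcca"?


Computing edit distance: "adf" -> "cfcca"
DP table:
           c    f    c    c    a
      0    1    2    3    4    5
  a   1    1    2    3    4    4
  d   2    2    2    3    4    5
  f   3    3    2    3    4    5
Edit distance = dp[3][5] = 5

5


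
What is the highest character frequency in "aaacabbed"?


Input: aaacabbed
Character counts:
  'a': 4
  'b': 2
  'c': 1
  'd': 1
  'e': 1
Maximum frequency: 4

4


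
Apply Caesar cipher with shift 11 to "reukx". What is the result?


Caesar cipher: shift "reukx" by 11
  'r' (pos 17) + 11 = pos 2 = 'c'
  'e' (pos 4) + 11 = pos 15 = 'p'
  'u' (pos 20) + 11 = pos 5 = 'f'
  'k' (pos 10) + 11 = pos 21 = 'v'
  'x' (pos 23) + 11 = pos 8 = 'i'
Result: cpfvi

cpfvi


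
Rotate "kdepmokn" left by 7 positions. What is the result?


Input: "kdepmokn", rotate left by 7
First 7 characters: "kdepmok"
Remaining characters: "n"
Concatenate remaining + first: "n" + "kdepmok" = "nkdepmok"

nkdepmok


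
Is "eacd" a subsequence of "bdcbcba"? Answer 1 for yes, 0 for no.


Check if "eacd" is a subsequence of "bdcbcba"
Greedy scan:
  Position 0 ('b'): no match needed
  Position 1 ('d'): no match needed
  Position 2 ('c'): no match needed
  Position 3 ('b'): no match needed
  Position 4 ('c'): no match needed
  Position 5 ('b'): no match needed
  Position 6 ('a'): no match needed
Only matched 0/4 characters => not a subsequence

0


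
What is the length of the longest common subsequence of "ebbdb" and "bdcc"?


LCS of "ebbdb" and "bdcc"
DP table:
           b    d    c    c
      0    0    0    0    0
  e   0    0    0    0    0
  b   0    1    1    1    1
  b   0    1    1    1    1
  d   0    1    2    2    2
  b   0    1    2    2    2
LCS length = dp[5][4] = 2

2


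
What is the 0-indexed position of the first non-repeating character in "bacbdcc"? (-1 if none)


Input: bacbdcc
Character frequencies:
  'a': 1
  'b': 2
  'c': 3
  'd': 1
Scanning left to right for freq == 1:
  Position 0 ('b'): freq=2, skip
  Position 1 ('a'): unique! => answer = 1

1


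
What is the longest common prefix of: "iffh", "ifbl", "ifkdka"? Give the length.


Words: iffh, ifbl, ifkdka
  Position 0: all 'i' => match
  Position 1: all 'f' => match
  Position 2: ('f', 'b', 'k') => mismatch, stop
LCP = "if" (length 2)

2


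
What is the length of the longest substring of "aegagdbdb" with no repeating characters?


Input: "aegagdbdb"
Sliding window (track last position of each char):
  Position 0 ('a'): window [0,0] length 1 -- new best
  Position 1 ('e'): window [0,1] length 2 -- new best
  Position 2 ('g'): window [0,2] length 3 -- new best
  Position 3 ('a'): repeat (last at 0), move window start to 1
  Position 3 ('a'): window [1,3] length 3
  Position 4 ('g'): repeat (last at 2), move window start to 3
  Position 4 ('g'): window [3,4] length 2
  Position 5 ('d'): window [3,5] length 3
  Position 6 ('b'): window [3,6] length 4 -- new best
  Position 7 ('d'): repeat (last at 5), move window start to 6
  Position 7 ('d'): window [6,7] length 2
  Position 8 ('b'): repeat (last at 6), move window start to 7
  Position 8 ('b'): window [7,8] length 2
Longest substring with no repeats: "agdb" with length 4

4


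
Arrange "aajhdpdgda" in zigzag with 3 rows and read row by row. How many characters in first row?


Zigzag "aajhdpdgda" into 3 rows:
Placing characters:
  'a' => row 0
  'a' => row 1
  'j' => row 2
  'h' => row 1
  'd' => row 0
  'p' => row 1
  'd' => row 2
  'g' => row 1
  'd' => row 0
  'a' => row 1
Rows:
  Row 0: "add"
  Row 1: "ahpga"
  Row 2: "jd"
First row length: 3

3


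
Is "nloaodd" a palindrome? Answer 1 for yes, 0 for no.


Input: nloaodd
Reversed: ddoaoln
  Compare pos 0 ('n') with pos 6 ('d'): MISMATCH
  Compare pos 1 ('l') with pos 5 ('d'): MISMATCH
  Compare pos 2 ('o') with pos 4 ('o'): match
Result: not a palindrome

0


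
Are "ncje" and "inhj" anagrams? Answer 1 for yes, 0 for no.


Strings: "ncje", "inhj"
Sorted first:  cejn
Sorted second: hijn
Differ at position 0: 'c' vs 'h' => not anagrams

0


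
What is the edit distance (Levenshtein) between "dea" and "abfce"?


Computing edit distance: "dea" -> "abfce"
DP table:
           a    b    f    c    e
      0    1    2    3    4    5
  d   1    1    2    3    4    5
  e   2    2    2    3    4    4
  a   3    2    3    3    4    5
Edit distance = dp[3][5] = 5

5


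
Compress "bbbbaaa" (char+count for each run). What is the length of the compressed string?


Input: bbbbaaa
Runs:
  'b' x 4 => "b4"
  'a' x 3 => "a3"
Compressed: "b4a3"
Compressed length: 4

4


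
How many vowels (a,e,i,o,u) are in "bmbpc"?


Input: bmbpc
Checking each character:
  'b' at position 0: consonant
  'm' at position 1: consonant
  'b' at position 2: consonant
  'p' at position 3: consonant
  'c' at position 4: consonant
Total vowels: 0

0


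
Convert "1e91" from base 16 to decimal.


Input: "1e91" in base 16
Positional expansion:
  Digit '1' (value 1) x 16^3 = 4096
  Digit 'e' (value 14) x 16^2 = 3584
  Digit '9' (value 9) x 16^1 = 144
  Digit '1' (value 1) x 16^0 = 1
Sum = 7825

7825


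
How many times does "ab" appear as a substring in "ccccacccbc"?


Searching for "ab" in "ccccacccbc"
Scanning each position:
  Position 0: "cc" => no
  Position 1: "cc" => no
  Position 2: "cc" => no
  Position 3: "ca" => no
  Position 4: "ac" => no
  Position 5: "cc" => no
  Position 6: "cc" => no
  Position 7: "cb" => no
  Position 8: "bc" => no
Total occurrences: 0

0


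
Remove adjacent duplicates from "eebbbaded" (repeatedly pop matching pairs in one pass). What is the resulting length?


Input: eebbbaded
Stack-based adjacent duplicate removal:
  Read 'e': push. Stack: e
  Read 'e': matches stack top 'e' => pop. Stack: (empty)
  Read 'b': push. Stack: b
  Read 'b': matches stack top 'b' => pop. Stack: (empty)
  Read 'b': push. Stack: b
  Read 'a': push. Stack: ba
  Read 'd': push. Stack: bad
  Read 'e': push. Stack: bade
  Read 'd': push. Stack: baded
Final stack: "baded" (length 5)

5


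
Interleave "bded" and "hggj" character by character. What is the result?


Interleaving "bded" and "hggj":
  Position 0: 'b' from first, 'h' from second => "bh"
  Position 1: 'd' from first, 'g' from second => "dg"
  Position 2: 'e' from first, 'g' from second => "eg"
  Position 3: 'd' from first, 'j' from second => "dj"
Result: bhdgegdj

bhdgegdj


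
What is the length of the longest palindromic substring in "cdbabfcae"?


Input: "cdbabfcae"
Checking substrings for palindromes:
  [2:5] "bab" (len 3) => palindrome
Longest palindromic substring: "bab" with length 3

3


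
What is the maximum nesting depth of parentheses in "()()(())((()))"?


Input: "()()(())((()))"
Tracking depth:
  Position 0 '(': depth becomes 1
  Position 1 ')': depth becomes 0
  Position 2 '(': depth becomes 1
  Position 3 ')': depth becomes 0
  Position 4 '(': depth becomes 1
  Position 5 '(': depth becomes 2
  Position 6 ')': depth becomes 1
  Position 7 ')': depth becomes 0
  Position 8 '(': depth becomes 1
  Position 9 '(': depth becomes 2
  Position 10 '(': depth becomes 3
  Position 11 ')': depth becomes 2
  Position 12 ')': depth becomes 1
  Position 13 ')': depth becomes 0
Maximum depth reached: 3

3


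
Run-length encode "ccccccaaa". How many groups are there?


Input: ccccccaaa
Scanning for consecutive runs:
  Group 1: 'c' x 6 (positions 0-5)
  Group 2: 'a' x 3 (positions 6-8)
Total groups: 2

2
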